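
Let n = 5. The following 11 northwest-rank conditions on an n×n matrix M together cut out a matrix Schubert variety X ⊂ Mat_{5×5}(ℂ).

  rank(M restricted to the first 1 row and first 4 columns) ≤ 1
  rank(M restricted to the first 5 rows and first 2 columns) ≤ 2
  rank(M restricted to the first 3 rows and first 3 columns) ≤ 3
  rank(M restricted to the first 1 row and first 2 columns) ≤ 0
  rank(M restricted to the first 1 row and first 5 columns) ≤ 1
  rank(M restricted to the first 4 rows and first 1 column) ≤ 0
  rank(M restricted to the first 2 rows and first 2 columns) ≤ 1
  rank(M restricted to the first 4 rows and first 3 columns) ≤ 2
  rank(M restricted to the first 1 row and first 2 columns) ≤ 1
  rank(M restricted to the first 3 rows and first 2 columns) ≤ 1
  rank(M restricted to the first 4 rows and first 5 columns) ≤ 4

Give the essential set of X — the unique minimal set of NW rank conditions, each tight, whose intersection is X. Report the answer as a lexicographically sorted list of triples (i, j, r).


Recovering R(i,j) via the rank-extension bound from the 11 conditions:

  i=1: 0 | 0 | 1 | 1 | 1
  i=2: 0 | 1 | 2 | 2 | 2
  i=3: 0 | 1 | 2 | 3 | 3
  i=4: 0 | 1 | 2 | 3 | 4
  i=5: 1 | 2 | 3 | 4 | 5

giving w = (3, 2, 4, 5, 1) via Δ²R.

ℓ(w)=5; the 2 essential cells (i,j,r):

[(1, 2, 0), (4, 1, 0)]


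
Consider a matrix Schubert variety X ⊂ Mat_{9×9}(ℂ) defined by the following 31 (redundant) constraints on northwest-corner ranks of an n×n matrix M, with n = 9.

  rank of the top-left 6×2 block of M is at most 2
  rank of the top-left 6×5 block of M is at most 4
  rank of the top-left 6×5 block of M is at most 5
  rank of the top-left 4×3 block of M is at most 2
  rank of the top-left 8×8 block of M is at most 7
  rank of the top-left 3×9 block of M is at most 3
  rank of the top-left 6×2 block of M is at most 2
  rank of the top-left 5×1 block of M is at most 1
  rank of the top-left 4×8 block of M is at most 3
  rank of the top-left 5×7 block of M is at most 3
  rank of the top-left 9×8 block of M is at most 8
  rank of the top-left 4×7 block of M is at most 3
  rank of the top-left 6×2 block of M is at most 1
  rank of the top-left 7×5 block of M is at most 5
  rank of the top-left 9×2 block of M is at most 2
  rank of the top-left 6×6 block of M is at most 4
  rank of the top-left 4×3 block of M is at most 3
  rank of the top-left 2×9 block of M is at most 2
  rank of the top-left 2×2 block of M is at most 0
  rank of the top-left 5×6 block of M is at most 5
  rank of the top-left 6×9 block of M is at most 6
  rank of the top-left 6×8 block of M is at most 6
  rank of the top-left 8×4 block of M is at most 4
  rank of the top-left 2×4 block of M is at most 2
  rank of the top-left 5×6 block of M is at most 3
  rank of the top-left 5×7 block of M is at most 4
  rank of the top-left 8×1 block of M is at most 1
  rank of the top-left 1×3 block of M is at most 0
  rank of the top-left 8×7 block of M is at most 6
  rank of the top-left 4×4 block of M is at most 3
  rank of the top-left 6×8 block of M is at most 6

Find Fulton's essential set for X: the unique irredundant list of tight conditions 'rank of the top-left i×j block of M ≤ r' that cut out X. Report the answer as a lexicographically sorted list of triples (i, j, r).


Reconstructing r_w from the 31 given conditions:

  row 1: 0 0 0 1 1 1 1 1 1
  row 2: 0 0 1 2 2 2 2 2 2
  row 3: 1 1 2 3 3 3 3 3 3
  row 4: 1 1 2 3 3 3 3 3 4
  row 5: 1 1 2 3 3 3 3 4 5
  row 6: 1 1 2 3 4 4 4 5 6
  row 7: 1 2 3 4 5 5 5 6 7
  row 8: 1 2 3 4 5 6 6 7 8
  row 9: 1 2 3 4 5 6 7 8 9

reading off 1-entries of Δ²R: w = (4, 3, 1, 9, 8, 5, 2, 6, 7).

ℓ(w)=15; the 5 essential cells (i,j,r):

[(1, 3, 0), (2, 2, 0), (4, 8, 3), (5, 7, 3), (6, 2, 1)]


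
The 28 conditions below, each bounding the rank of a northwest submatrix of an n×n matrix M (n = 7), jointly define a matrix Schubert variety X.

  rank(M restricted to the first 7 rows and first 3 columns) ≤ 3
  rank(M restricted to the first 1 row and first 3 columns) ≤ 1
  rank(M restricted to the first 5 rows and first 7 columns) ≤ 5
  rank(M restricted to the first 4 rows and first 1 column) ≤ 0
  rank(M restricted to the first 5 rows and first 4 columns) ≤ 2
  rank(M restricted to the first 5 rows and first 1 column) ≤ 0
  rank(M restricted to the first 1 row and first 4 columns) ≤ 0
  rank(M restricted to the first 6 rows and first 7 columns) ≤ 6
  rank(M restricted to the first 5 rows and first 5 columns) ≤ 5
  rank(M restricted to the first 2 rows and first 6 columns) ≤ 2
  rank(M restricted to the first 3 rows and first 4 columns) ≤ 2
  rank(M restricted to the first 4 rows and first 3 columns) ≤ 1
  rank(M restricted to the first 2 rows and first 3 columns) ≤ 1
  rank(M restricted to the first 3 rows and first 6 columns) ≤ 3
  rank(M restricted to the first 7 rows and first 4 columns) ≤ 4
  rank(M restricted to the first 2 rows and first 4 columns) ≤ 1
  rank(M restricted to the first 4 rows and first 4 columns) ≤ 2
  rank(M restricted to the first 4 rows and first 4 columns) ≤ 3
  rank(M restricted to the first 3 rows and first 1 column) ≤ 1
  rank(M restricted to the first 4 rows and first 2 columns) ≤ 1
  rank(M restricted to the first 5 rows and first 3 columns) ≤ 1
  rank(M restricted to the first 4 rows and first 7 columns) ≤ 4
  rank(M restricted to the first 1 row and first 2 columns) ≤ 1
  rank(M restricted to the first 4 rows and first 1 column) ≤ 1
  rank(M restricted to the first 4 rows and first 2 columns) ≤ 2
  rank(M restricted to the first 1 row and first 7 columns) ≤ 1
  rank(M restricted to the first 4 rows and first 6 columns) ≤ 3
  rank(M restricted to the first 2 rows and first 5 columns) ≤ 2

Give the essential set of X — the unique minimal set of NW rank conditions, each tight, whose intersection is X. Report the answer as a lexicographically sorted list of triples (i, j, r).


Propagating the 28 rank bounds to every northwest block:

  R[1]: 0 | 0 | 0 | 0 | 1 | 1 | 1
  R[2]: 0 | 1 | 1 | 1 | 2 | 2 | 2
  R[3]: 0 | 1 | 1 | 2 | 3 | 3 | 3
  R[4]: 0 | 1 | 1 | 2 | 3 | 3 | 4
  R[5]: 0 | 1 | 1 | 2 | 3 | 4 | 5
  R[6]: 1 | 2 | 2 | 3 | 4 | 5 | 6
  R[7]: 1 | 2 | 3 | 4 | 5 | 6 | 7

reading off 1-entries of Δ²R: w = (5, 2, 4, 7, 6, 1, 3).

ℓ(w)=12; the 4 essential cells (i,j,r):

[(1, 4, 0), (4, 6, 3), (5, 1, 0), (5, 3, 1)]


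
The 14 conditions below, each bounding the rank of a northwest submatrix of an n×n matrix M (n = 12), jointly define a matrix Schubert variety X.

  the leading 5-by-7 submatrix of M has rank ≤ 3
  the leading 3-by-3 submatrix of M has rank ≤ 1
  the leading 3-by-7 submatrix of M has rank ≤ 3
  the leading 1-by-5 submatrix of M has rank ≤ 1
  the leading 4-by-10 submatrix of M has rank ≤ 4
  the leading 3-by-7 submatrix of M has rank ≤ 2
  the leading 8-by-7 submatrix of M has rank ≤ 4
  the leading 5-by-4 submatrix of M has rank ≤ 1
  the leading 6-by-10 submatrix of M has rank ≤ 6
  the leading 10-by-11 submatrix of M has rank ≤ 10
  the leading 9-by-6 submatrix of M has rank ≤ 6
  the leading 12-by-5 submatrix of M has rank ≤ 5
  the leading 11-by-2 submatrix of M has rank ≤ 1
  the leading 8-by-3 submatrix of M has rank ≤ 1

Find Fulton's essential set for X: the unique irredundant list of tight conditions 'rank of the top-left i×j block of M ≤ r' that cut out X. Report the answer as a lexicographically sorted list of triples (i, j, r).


The tightest implied rank at each (i,j), from the 14 conditions:

  1 1 1 1 1 1 1 1 1 1 1 1
  1 1 1 1 2 2 2 2 2 2 2 2
  1 1 1 1 2 2 2 3 3 3 3 3
  1 1 1 1 2 3 3 4 4 4 4 4
  1 1 1 1 2 3 3 4 5 5 5 5
  1 1 1 2 3 4 4 5 6 6 6 6
  1 1 1 2 3 4 4 5 6 7 7 7
  1 1 1 2 3 4 4 5 6 7 8 8
  1 1 2 3 4 5 5 6 7 8 9 9
  1 1 2 3 4 5 6 7 8 9 10 10
  1 1 2 3 4 5 6 7 8 9 10 11
  1 2 3 4 5 6 7 8 9 10 11 12

giving w = (1, 5, 8, 6, 9, 4, 10, 11, 3, 7, 12, 2) via Δ²R.

|D(w)|=26, |Ess(w)|=6:

[(3, 7, 2), (5, 4, 1), (5, 7, 3), (8, 3, 1), (8, 7, 4), (11, 2, 1)]


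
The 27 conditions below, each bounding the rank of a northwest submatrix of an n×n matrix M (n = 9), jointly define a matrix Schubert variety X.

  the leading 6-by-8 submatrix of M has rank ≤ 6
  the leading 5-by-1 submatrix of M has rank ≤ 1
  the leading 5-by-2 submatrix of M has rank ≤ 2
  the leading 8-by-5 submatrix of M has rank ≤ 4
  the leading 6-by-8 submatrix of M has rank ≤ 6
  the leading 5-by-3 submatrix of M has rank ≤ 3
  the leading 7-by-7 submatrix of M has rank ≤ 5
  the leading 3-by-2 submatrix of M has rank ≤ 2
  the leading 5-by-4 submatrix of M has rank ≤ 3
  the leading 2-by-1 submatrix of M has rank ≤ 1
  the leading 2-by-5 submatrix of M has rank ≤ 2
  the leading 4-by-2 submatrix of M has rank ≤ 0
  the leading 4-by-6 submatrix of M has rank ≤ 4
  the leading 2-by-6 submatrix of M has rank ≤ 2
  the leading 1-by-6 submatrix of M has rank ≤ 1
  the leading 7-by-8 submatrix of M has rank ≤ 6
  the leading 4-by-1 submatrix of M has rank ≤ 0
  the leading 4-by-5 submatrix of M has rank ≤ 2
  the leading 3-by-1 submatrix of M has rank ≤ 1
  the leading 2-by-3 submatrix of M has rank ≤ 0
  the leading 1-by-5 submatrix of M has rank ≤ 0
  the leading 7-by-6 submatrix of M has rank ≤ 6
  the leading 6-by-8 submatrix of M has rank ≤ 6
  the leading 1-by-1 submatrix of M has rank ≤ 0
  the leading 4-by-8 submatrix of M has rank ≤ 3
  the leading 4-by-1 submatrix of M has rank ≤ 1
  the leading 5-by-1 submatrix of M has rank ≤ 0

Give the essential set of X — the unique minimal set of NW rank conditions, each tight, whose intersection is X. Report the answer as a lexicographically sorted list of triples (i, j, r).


Reconstructing r_w from the 27 given conditions:

  i=1: 0  0  0  0  0  1  1  1  1
  i=2: 0  0  0  1  1  2  2  2  2
  i=3: 0  0  1  2  2  3  3  3  3
  i=4: 0  0  1  2  2  3  3  3  4
  i=5: 0  1  2  3  3  4  4  4  5
  i=6: 1  2  3  4  4  5  5  5  6
  i=7: 1  2  3  4  4  5  5  6  7
  i=8: 1  2  3  4  4  5  6  7  8
  i=9: 1  2  3  4  5  6  7  8  9

second differences of R give the permutation w = (6, 4, 3, 9, 2, 1, 8, 7, 5).

Rothe diagram D(w) (19 cells), 8 SE-corners (essential conditions):

[(1, 5, 0), (2, 3, 0), (4, 2, 0), (4, 5, 2), (4, 8, 3), (5, 1, 0), (7, 7, 5), (8, 5, 4)]


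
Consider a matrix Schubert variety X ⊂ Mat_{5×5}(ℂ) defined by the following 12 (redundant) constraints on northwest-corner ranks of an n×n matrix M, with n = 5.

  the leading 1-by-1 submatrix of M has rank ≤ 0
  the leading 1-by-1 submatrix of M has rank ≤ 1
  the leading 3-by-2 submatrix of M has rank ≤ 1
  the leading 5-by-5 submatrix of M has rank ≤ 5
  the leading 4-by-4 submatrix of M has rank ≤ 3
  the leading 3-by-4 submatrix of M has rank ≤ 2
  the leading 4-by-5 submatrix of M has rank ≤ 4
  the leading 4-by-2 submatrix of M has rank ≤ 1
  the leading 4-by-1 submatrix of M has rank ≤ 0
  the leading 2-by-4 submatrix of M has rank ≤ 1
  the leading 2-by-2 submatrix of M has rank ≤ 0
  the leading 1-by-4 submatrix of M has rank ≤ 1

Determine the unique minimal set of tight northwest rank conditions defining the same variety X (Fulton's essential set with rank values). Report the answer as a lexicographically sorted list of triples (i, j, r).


Computing R[i][j] = min implied NW-rank bound (n=5, 12 conditions):

  i=1: 0, 0, 1, 1, 1
  i=2: 0, 0, 1, 1, 2
  i=3: 0, 1, 2, 2, 3
  i=4: 0, 1, 2, 3, 4
  i=5: 1, 2, 3, 4, 5

the unique w with this rank table is (3, 5, 2, 4, 1).

3 SE-corners of the 7-cell Rothe diagram give Ess(w):

[(2, 2, 0), (2, 4, 1), (4, 1, 0)]


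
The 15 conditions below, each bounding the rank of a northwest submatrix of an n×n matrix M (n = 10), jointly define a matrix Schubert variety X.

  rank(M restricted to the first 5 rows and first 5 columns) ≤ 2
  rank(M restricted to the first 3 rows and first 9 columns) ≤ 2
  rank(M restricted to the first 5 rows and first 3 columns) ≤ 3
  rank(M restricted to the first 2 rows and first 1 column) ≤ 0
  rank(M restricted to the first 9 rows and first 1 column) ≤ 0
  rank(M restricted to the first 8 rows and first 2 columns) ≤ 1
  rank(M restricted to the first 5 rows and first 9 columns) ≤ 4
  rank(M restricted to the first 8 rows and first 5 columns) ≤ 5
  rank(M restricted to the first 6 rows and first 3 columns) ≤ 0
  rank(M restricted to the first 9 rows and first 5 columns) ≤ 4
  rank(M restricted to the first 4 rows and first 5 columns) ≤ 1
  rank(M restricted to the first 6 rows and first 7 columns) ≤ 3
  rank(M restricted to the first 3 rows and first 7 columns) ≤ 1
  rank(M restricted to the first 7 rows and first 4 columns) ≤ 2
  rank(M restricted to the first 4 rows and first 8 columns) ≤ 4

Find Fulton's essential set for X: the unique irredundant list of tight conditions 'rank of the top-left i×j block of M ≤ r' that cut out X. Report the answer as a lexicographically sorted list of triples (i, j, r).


Computing R[i][j] = min implied NW-rank bound (n=10, 15 conditions):

  R[1]: 0 | 0 | 0 | 1 | 1 | 1 | 1 | 1 | 1 | 1
  R[2]: 0 | 0 | 0 | 1 | 1 | 1 | 1 | 2 | 2 | 2
  R[3]: 0 | 0 | 0 | 1 | 1 | 1 | 1 | 2 | 2 | 3
  R[4]: 0 | 0 | 0 | 1 | 1 | 2 | 2 | 3 | 3 | 4
  R[5]: 0 | 0 | 0 | 1 | 2 | 3 | 3 | 4 | 4 | 5
  R[6]: 0 | 0 | 0 | 1 | 2 | 3 | 3 | 4 | 5 | 6
  R[7]: 0 | 1 | 1 | 2 | 3 | 4 | 4 | 5 | 6 | 7
  R[8]: 0 | 1 | 2 | 3 | 4 | 5 | 5 | 6 | 7 | 8
  R[9]: 0 | 1 | 2 | 3 | 4 | 5 | 6 | 7 | 8 | 9
  R[10]: 1 | 2 | 3 | 4 | 5 | 6 | 7 | 8 | 9 | 10

so w = (4, 8, 10, 6, 5, 9, 2, 3, 7, 1).

|D(w)|=30, |Ess(w)|=6:

[(3, 7, 1), (3, 9, 2), (4, 5, 1), (6, 3, 0), (6, 7, 3), (9, 1, 0)]


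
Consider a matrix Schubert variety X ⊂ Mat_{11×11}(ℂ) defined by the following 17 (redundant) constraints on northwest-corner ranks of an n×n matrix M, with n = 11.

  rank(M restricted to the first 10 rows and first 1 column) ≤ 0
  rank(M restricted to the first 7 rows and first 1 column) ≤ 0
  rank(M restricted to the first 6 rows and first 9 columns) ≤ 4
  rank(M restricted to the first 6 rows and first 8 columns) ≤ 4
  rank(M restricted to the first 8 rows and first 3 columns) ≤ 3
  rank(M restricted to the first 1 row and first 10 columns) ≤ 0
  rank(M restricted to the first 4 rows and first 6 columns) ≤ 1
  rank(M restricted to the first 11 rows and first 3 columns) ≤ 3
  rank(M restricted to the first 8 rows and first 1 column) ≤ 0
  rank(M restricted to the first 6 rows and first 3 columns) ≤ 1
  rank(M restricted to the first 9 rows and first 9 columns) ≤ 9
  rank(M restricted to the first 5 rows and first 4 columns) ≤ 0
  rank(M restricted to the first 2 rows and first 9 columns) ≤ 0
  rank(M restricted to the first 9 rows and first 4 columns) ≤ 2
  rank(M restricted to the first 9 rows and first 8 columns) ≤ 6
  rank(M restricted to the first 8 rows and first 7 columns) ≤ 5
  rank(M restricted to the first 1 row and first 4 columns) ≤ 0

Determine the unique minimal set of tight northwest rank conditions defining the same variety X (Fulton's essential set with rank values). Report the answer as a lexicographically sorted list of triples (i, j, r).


Computing R[i][j] = min implied NW-rank bound (n=11, 17 conditions):

  i=1: 0, 0, 0, 0, 0, 0, 0, 0, 0, 0, 1
  i=2: 0, 0, 0, 0, 0, 0, 0, 0, 0, 1, 2
  i=3: 0, 0, 0, 0, 1, 1, 1, 1, 1, 2, 3
  i=4: 0, 0, 0, 0, 1, 1, 2, 2, 2, 3, 4
  i=5: 0, 0, 0, 0, 1, 2, 3, 3, 3, 4, 5
  i=6: 0, 1, 1, 1, 2, 3, 4, 4, 4, 5, 6
  i=7: 0, 1, 2, 2, 3, 4, 5, 5, 5, 6, 7
  i=8: 0, 1, 2, 2, 3, 4, 5, 6, 6, 7, 8
  i=9: 0, 1, 2, 2, 3, 4, 5, 6, 7, 8, 9
  i=10: 0, 1, 2, 3, 4, 5, 6, 7, 8, 9, 10
  i=11: 1, 2, 3, 4, 5, 6, 7, 8, 9, 10, 11

hence w(1..11) = (11, 10, 5, 7, 6, 2, 3, 8, 9, 4, 1).

6 SE-corners of the 39-cell Rothe diagram give Ess(w):

[(1, 10, 0), (2, 9, 0), (4, 6, 1), (5, 4, 0), (9, 4, 2), (10, 1, 0)]


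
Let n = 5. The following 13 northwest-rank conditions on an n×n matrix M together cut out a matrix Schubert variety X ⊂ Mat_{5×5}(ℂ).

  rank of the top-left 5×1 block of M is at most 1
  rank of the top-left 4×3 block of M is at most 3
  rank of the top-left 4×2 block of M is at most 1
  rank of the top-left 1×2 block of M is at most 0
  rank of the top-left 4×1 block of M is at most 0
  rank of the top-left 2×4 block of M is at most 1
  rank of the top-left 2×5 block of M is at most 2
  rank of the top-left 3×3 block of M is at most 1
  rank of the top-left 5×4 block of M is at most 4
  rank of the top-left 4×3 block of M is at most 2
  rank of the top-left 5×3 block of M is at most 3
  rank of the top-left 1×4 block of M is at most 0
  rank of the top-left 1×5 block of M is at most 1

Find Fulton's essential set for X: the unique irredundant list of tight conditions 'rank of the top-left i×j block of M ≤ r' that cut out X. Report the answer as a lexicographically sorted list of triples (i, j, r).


Propagating the 13 rank bounds to every northwest block:

  row 1: 0, 0, 0, 0, 1
  row 2: 0, 1, 1, 1, 2
  row 3: 0, 1, 1, 2, 3
  row 4: 0, 1, 2, 3, 4
  row 5: 1, 2, 3, 4, 5

hence w(1..5) = (5, 2, 4, 3, 1).

3 SE-corners of the 8-cell Rothe diagram give Ess(w):

[(1, 4, 0), (3, 3, 1), (4, 1, 0)]


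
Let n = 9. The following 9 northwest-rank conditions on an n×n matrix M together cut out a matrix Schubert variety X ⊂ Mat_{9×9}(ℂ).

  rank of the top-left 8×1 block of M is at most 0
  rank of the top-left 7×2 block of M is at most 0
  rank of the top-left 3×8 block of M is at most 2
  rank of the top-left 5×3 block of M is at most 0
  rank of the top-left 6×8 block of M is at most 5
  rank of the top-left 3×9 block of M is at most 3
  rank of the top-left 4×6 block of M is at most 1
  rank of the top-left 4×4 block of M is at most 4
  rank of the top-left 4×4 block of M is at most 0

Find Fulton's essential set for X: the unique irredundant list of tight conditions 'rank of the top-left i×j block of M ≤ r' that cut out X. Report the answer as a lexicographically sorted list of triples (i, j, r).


Reconstructing r_w from the 9 given conditions:

  R[1]: 0, 0, 0, 0, 1, 1, 1, 1, 1
  R[2]: 0, 0, 0, 0, 1, 1, 2, 2, 2
  R[3]: 0, 0, 0, 0, 1, 1, 2, 2, 3
  R[4]: 0, 0, 0, 0, 1, 1, 2, 3, 4
  R[5]: 0, 0, 0, 1, 2, 2, 3, 4, 5
  R[6]: 0, 0, 1, 2, 3, 3, 4, 5, 6
  R[7]: 0, 0, 1, 2, 3, 4, 5, 6, 7
  R[8]: 0, 1, 2, 3, 4, 5, 6, 7, 8
  R[9]: 1, 2, 3, 4, 5, 6, 7, 8, 9

giving w = (5, 7, 9, 8, 4, 3, 6, 2, 1) via Δ²R.

ℓ(w)=28; the 6 essential cells (i,j,r):

[(3, 8, 2), (4, 4, 0), (4, 6, 1), (5, 3, 0), (7, 2, 0), (8, 1, 0)]


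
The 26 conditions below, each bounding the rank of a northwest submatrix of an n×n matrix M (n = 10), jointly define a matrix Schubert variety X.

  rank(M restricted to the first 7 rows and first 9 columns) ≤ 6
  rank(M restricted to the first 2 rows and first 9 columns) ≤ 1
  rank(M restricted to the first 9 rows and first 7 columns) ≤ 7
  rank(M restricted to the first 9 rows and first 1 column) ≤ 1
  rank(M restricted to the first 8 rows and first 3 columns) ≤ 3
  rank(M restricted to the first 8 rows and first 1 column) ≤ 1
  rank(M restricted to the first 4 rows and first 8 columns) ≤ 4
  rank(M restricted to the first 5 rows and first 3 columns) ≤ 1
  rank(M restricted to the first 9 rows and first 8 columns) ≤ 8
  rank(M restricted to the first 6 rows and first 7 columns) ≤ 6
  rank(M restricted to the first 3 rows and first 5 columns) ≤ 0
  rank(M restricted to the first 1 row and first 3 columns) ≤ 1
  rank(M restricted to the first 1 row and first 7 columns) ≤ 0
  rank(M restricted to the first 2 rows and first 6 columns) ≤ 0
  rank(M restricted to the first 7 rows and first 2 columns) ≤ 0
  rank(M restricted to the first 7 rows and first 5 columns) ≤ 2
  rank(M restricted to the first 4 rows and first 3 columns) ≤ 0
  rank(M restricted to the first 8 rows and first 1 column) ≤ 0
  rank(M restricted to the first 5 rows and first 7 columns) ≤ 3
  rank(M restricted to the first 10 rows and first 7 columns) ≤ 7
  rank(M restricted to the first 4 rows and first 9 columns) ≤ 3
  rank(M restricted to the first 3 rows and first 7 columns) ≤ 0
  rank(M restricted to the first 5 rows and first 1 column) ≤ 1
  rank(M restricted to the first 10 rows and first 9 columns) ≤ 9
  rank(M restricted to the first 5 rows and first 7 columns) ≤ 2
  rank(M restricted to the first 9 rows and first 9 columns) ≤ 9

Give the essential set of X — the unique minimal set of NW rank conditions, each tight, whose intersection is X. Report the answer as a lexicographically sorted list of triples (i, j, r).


Computing R[i][j] = min implied NW-rank bound (n=10, 26 conditions):

  R[1]: 0 0 0 0 0 0 0 1 1 1
  R[2]: 0 0 0 0 0 0 0 1 1 2
  R[3]: 0 0 0 0 0 0 0 1 2 3
  R[4]: 0 0 0 1 1 1 1 2 3 4
  R[5]: 0 0 1 2 2 2 2 3 4 5
  R[6]: 0 0 1 2 2 3 3 4 5 6
  R[7]: 0 0 1 2 2 3 4 5 6 7
  R[8]: 0 1 2 3 3 4 5 6 7 8
  R[9]: 1 2 3 4 4 5 6 7 8 9
  R[10]: 1 2 3 4 5 6 7 8 9 10

the unique w with this rank table is (8, 10, 9, 4, 3, 6, 7, 2, 1, 5).

Rothe diagram D(w) (34 cells), 6 SE-corners (essential conditions):

[(2, 9, 1), (3, 7, 0), (4, 3, 0), (7, 2, 0), (7, 5, 2), (8, 1, 0)]


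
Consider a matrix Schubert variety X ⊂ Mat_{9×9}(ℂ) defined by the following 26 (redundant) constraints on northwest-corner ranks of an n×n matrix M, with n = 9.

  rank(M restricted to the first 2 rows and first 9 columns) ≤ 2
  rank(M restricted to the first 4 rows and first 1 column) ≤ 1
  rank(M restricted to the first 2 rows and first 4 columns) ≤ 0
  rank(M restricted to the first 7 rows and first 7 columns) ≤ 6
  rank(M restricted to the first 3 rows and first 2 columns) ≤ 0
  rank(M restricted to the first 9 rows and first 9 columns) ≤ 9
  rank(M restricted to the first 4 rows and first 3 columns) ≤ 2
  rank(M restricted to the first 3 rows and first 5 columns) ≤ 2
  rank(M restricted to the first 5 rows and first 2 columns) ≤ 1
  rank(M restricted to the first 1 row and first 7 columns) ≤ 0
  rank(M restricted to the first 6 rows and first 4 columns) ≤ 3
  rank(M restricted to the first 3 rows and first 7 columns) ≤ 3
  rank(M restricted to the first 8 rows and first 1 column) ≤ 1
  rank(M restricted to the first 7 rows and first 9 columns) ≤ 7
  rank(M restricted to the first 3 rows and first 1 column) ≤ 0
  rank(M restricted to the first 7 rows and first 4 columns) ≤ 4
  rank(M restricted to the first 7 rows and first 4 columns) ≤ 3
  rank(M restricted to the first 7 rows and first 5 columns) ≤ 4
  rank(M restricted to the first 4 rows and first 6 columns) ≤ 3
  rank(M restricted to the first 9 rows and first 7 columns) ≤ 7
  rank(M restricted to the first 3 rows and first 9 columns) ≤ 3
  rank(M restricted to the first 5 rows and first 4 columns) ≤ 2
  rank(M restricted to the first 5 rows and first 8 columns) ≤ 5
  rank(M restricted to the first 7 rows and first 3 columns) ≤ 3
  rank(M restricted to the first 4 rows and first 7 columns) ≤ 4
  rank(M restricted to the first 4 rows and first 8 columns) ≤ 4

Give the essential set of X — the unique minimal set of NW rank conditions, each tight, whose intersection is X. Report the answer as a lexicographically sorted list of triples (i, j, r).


The tightest implied rank at each (i,j), from the 26 conditions:

  i=1: 0, 0, 0, 0, 0, 0, 0, 1, 1
  i=2: 0, 0, 0, 0, 1, 1, 1, 2, 2
  i=3: 0, 0, 1, 1, 2, 2, 2, 3, 3
  i=4: 1, 1, 2, 2, 3, 3, 3, 4, 4
  i=5: 1, 1, 2, 2, 3, 4, 4, 5, 5
  i=6: 1, 2, 3, 3, 4, 5, 5, 6, 6
  i=7: 1, 2, 3, 3, 4, 5, 6, 7, 7
  i=8: 1, 2, 3, 4, 5, 6, 7, 8, 8
  i=9: 1, 2, 3, 4, 5, 6, 7, 8, 9

reading off 1-entries of Δ²R: w = (8, 5, 3, 1, 6, 2, 7, 4, 9).

D(w) has 16 cells with 6 SE-corners; essential set:

[(1, 7, 0), (2, 4, 0), (3, 2, 0), (5, 2, 1), (5, 4, 2), (7, 4, 3)]


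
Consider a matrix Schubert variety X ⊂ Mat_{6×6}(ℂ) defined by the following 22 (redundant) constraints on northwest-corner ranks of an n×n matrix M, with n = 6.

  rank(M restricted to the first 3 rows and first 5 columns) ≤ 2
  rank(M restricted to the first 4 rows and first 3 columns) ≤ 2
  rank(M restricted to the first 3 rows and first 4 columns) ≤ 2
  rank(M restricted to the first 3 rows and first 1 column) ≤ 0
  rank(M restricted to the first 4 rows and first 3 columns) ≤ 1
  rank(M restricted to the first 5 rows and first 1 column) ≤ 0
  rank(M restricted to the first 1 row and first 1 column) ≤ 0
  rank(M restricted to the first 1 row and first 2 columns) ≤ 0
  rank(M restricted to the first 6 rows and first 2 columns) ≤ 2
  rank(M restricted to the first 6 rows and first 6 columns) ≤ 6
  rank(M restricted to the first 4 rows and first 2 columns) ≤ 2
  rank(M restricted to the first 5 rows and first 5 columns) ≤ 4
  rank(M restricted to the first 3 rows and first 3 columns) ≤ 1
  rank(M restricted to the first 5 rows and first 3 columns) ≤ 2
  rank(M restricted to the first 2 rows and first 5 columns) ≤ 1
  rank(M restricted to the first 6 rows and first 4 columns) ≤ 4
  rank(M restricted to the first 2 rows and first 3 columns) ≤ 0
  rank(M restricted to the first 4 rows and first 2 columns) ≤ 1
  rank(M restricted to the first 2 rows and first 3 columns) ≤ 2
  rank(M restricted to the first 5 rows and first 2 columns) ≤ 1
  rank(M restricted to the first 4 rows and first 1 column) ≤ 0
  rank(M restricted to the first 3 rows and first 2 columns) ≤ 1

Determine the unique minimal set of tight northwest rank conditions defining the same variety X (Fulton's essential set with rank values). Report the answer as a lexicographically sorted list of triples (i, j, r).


Reconstructing r_w from the 22 given conditions:

  row 1: 0 0 0 1 1 1
  row 2: 0 0 0 1 1 2
  row 3: 0 1 1 2 2 3
  row 4: 0 1 1 2 3 4
  row 5: 0 1 2 3 4 5
  row 6: 1 2 3 4 5 6

hence w(1..6) = (4, 6, 2, 5, 3, 1).

Rothe diagram D(w) (11 cells), 4 SE-corners (essential conditions):

[(2, 3, 0), (2, 5, 1), (4, 3, 1), (5, 1, 0)]


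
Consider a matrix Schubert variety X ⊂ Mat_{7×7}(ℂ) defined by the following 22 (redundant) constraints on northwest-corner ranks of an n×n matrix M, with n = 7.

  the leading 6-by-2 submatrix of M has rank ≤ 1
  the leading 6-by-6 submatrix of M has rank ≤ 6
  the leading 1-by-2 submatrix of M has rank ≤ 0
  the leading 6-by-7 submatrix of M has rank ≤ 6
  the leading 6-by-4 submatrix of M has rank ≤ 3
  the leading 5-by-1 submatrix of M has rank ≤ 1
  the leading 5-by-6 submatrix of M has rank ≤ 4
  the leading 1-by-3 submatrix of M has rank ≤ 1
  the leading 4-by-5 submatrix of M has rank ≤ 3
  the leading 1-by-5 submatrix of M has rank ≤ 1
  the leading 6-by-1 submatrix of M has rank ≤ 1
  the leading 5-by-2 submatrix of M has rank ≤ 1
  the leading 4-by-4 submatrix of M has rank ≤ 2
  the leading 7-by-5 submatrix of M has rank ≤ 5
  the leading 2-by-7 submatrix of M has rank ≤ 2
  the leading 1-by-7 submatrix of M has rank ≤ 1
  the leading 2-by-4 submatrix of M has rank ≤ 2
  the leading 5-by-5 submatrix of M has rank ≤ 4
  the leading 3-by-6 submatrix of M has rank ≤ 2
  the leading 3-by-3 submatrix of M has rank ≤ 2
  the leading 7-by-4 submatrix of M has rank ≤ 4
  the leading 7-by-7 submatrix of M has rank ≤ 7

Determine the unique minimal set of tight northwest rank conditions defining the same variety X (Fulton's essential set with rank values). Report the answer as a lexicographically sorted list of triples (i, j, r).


Rank table r_w(7×7) implied by the 22 constraints:

  row 1: 0 0 1 1 1 1 1
  row 2: 1 1 2 2 2 2 2
  row 3: 1 1 2 2 2 2 3
  row 4: 1 1 2 2 3 3 4
  row 5: 1 1 2 3 4 4 5
  row 6: 1 1 2 3 4 5 6
  row 7: 1 2 3 4 5 6 7

reading off 1-entries of Δ²R: w = (3, 1, 7, 5, 4, 6, 2).

4 SE-corners of the 10-cell Rothe diagram give Ess(w):

[(1, 2, 0), (3, 6, 2), (4, 4, 2), (6, 2, 1)]


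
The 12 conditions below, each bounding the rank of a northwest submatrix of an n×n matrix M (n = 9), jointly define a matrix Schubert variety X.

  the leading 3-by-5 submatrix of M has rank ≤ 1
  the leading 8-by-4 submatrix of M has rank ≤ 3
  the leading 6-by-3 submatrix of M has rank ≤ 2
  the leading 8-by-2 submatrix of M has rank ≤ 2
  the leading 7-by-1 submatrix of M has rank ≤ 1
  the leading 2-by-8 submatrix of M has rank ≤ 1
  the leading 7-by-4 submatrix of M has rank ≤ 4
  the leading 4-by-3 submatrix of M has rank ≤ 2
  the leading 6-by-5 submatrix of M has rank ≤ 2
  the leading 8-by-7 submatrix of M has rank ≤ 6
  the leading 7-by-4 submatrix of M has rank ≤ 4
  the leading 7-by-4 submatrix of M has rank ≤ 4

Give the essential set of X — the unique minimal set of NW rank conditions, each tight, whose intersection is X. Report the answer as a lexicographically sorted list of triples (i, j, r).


Reconstructing r_w from the 12 given conditions:

  R[1]: 1 | 1 | 1 | 1 | 1 | 1 | 1 | 1 | 1
  R[2]: 1 | 1 | 1 | 1 | 1 | 1 | 1 | 1 | 2
  R[3]: 1 | 1 | 1 | 1 | 1 | 2 | 2 | 2 | 3
  R[4]: 1 | 2 | 2 | 2 | 2 | 3 | 3 | 3 | 4
  R[5]: 1 | 2 | 2 | 2 | 2 | 3 | 4 | 4 | 5
  R[6]: 1 | 2 | 2 | 2 | 2 | 3 | 4 | 5 | 6
  R[7]: 1 | 2 | 3 | 3 | 3 | 4 | 5 | 6 | 7
  R[8]: 1 | 2 | 3 | 3 | 4 | 5 | 6 | 7 | 8
  R[9]: 1 | 2 | 3 | 4 | 5 | 6 | 7 | 8 | 9

so w = (1, 9, 6, 2, 7, 8, 3, 5, 4).

4 SE-corners of the 18-cell Rothe diagram give Ess(w):

[(2, 8, 1), (3, 5, 1), (6, 5, 2), (8, 4, 3)]


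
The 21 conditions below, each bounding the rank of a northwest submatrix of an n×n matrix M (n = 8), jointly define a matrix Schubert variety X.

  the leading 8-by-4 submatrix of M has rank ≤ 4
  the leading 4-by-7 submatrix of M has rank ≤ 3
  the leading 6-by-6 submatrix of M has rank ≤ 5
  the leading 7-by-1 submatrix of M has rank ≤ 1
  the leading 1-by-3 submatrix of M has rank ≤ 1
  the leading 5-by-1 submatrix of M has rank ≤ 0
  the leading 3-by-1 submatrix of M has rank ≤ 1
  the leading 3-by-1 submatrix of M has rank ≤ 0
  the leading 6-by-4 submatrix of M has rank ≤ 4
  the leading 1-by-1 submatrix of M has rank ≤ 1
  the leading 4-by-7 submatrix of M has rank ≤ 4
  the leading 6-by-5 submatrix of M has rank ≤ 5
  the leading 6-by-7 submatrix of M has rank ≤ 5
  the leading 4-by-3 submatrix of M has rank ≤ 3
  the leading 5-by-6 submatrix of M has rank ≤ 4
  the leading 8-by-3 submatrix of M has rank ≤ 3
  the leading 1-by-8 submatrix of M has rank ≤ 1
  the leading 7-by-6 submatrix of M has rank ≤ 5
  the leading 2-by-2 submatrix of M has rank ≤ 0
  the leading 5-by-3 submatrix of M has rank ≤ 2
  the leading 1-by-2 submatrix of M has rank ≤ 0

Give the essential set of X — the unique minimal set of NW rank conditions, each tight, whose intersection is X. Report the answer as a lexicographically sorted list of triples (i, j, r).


Reconstructing r_w from the 21 given conditions:

  i=1: 0  0  1  1  1  1  1  1
  i=2: 0  0  1  2  2  2  2  2
  i=3: 0  1  2  3  3  3  3  3
  i=4: 0  1  2  3  3  3  3  4
  i=5: 0  1  2  3  4  4  4  5
  i=6: 1  2  3  4  5  5  5  6
  i=7: 1  2  3  4  5  5  6  7
  i=8: 1  2  3  4  5  6  7  8

reading off 1-entries of Δ²R: w = (3, 4, 2, 8, 5, 1, 7, 6).

|D(w)|=11, |Ess(w)|=4:

[(2, 2, 0), (4, 7, 3), (5, 1, 0), (7, 6, 5)]


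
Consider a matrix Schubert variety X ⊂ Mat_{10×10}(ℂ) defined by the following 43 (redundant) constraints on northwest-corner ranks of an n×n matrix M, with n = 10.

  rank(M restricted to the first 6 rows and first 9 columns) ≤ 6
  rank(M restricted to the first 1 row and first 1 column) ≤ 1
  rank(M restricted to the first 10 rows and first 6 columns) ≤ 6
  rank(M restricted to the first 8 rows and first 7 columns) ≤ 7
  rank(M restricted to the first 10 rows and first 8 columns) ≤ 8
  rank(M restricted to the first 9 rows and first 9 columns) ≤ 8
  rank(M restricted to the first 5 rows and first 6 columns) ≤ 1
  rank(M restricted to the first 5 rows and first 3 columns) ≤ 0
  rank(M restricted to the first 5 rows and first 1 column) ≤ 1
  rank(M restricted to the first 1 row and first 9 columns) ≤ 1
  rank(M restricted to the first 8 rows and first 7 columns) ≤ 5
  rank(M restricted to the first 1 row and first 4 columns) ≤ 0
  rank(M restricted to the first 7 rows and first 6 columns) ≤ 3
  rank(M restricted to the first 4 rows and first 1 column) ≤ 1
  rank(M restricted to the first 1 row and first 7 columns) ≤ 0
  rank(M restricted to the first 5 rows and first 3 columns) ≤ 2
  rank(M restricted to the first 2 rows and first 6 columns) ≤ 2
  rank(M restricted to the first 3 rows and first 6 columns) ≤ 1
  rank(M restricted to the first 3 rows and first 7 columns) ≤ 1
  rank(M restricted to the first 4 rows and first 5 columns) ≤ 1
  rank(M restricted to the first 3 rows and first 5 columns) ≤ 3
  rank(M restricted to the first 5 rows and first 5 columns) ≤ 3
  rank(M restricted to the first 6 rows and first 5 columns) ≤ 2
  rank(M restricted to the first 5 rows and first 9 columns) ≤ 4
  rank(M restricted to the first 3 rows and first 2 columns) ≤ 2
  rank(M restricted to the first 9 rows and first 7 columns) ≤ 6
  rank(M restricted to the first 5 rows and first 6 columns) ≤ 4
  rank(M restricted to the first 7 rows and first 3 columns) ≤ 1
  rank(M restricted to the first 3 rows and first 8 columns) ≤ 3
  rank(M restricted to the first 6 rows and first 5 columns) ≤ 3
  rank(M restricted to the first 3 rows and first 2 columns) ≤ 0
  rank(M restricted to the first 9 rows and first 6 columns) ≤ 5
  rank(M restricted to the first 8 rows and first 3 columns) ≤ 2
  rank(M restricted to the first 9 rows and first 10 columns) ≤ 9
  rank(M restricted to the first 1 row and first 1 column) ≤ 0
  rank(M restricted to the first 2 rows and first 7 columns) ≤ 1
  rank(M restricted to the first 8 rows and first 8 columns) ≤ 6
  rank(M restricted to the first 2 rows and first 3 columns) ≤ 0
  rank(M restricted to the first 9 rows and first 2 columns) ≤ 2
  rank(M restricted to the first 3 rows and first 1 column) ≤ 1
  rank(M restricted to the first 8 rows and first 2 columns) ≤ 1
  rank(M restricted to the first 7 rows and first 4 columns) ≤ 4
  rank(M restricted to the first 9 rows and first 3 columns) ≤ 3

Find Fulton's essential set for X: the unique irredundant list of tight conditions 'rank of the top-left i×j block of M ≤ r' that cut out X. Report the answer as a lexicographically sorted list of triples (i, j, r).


Reconstructing r_w from the 43 given conditions:

  R[1]: 0 0 0 0 0 0 0 1 1 1
  R[2]: 0 0 0 1 1 1 1 2 2 2
  R[3]: 0 0 0 1 1 1 1 2 3 3
  R[4]: 0 0 0 1 1 1 2 3 4 4
  R[5]: 0 0 0 1 1 1 2 3 4 5
  R[6]: 1 1 1 2 2 2 3 4 5 6
  R[7]: 1 1 1 2 3 3 4 5 6 7
  R[8]: 1 1 2 3 4 4 5 6 7 8
  R[9]: 1 2 3 4 5 5 6 7 8 9
  R[10]: 1 2 3 4 5 6 7 8 9 10

giving w = (8, 4, 9, 7, 10, 1, 5, 3, 2, 6) via Δ²R.

Rothe diagram D(w) (29 cells), 6 SE-corners (essential conditions):

[(1, 7, 0), (3, 7, 1), (5, 3, 0), (5, 6, 1), (7, 3, 1), (8, 2, 1)]


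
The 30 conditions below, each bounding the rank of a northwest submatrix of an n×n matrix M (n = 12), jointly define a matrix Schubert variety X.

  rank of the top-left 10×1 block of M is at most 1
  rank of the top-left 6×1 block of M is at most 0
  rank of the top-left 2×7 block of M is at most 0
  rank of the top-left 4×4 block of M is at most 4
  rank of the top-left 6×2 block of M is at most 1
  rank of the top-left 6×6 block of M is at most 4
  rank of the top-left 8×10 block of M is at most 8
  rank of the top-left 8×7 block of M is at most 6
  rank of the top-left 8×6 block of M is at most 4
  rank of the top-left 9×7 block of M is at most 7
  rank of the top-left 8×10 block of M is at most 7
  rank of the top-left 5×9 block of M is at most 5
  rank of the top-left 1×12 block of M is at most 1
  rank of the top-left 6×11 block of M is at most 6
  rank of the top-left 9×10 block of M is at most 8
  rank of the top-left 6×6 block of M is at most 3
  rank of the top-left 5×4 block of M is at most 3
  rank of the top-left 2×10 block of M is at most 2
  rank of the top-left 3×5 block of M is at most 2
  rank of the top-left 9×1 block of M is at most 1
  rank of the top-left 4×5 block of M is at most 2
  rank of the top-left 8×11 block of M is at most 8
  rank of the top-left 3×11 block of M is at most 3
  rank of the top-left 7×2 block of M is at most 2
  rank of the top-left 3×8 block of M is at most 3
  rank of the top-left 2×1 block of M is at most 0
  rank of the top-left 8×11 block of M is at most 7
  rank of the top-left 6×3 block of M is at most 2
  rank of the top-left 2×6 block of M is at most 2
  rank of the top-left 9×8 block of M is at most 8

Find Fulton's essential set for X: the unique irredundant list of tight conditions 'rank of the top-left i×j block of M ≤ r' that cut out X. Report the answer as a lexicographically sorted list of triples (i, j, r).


Propagating the 30 rank bounds to every northwest block:

  row 1: 0, 0, 0, 0, 0, 0, 0, 1, 1, 1, 1, 1
  row 2: 0, 0, 0, 0, 0, 0, 0, 1, 2, 2, 2, 2
  row 3: 0, 1, 1, 1, 1, 1, 1, 2, 3, 3, 3, 3
  row 4: 0, 1, 2, 2, 2, 2, 2, 3, 4, 4, 4, 4
  row 5: 0, 1, 2, 3, 3, 3, 3, 4, 5, 5, 5, 5
  row 6: 0, 1, 2, 3, 3, 3, 4, 5, 6, 6, 6, 6
  row 7: 1, 2, 3, 4, 4, 4, 5, 6, 7, 7, 7, 7
  row 8: 1, 2, 3, 4, 4, 4, 5, 6, 7, 7, 7, 8
  row 9: 1, 2, 3, 4, 5, 5, 6, 7, 8, 8, 8, 9
  row 10: 1, 2, 3, 4, 5, 6, 7, 8, 9, 9, 9, 10
  row 11: 1, 2, 3, 4, 5, 6, 7, 8, 9, 10, 10, 11
  row 12: 1, 2, 3, 4, 5, 6, 7, 8, 9, 10, 11, 12

the unique w with this rank table is (8, 9, 2, 3, 4, 7, 1, 12, 5, 6, 10, 11).

D(w) has 24 cells with 5 SE-corners; essential set:

[(2, 7, 0), (6, 1, 0), (6, 6, 3), (8, 6, 4), (8, 11, 7)]


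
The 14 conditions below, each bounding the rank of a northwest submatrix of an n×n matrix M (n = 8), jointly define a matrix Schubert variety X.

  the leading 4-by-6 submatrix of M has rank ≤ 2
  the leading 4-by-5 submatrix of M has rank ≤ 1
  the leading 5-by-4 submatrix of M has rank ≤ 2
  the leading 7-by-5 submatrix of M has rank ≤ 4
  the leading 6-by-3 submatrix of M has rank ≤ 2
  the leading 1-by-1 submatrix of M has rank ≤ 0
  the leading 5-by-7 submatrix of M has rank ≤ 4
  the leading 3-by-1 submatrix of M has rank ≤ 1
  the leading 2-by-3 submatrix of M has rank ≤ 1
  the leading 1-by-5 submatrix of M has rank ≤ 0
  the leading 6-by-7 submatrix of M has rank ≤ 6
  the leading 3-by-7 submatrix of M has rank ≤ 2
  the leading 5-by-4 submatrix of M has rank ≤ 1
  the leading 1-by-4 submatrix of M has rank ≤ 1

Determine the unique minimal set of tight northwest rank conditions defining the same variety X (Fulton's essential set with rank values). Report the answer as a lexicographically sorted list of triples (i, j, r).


The tightest implied rank at each (i,j), from the 14 conditions:

  i=1: 0 | 0 | 0 | 0 | 0 | 1 | 1 | 1
  i=2: 1 | 1 | 1 | 1 | 1 | 2 | 2 | 2
  i=3: 1 | 1 | 1 | 1 | 1 | 2 | 2 | 3
  i=4: 1 | 1 | 1 | 1 | 1 | 2 | 3 | 4
  i=5: 1 | 1 | 1 | 1 | 2 | 3 | 4 | 5
  i=6: 1 | 2 | 2 | 2 | 3 | 4 | 5 | 6
  i=7: 1 | 2 | 3 | 3 | 4 | 5 | 6 | 7
  i=8: 1 | 2 | 3 | 4 | 5 | 6 | 7 | 8

second differences of R give the permutation w = (6, 1, 8, 7, 5, 2, 3, 4).

Fulton essential set (4 of the 17 Rothe cells):

[(1, 5, 0), (3, 7, 2), (4, 5, 1), (5, 4, 1)]


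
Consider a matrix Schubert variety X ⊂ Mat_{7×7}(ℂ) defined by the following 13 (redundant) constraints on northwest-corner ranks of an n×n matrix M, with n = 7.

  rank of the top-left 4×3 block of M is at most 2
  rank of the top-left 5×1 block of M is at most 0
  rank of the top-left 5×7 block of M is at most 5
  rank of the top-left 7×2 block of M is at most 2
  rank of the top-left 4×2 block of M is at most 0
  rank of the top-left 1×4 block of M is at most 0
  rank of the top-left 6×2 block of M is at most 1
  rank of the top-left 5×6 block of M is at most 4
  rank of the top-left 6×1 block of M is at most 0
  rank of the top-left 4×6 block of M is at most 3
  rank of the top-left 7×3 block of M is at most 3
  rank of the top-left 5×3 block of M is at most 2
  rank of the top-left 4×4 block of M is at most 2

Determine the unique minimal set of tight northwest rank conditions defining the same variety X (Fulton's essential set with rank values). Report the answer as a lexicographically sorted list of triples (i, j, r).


Propagating the 13 rank bounds to every northwest block:

  R[1]: 0, 0, 0, 0, 1, 1, 1
  R[2]: 0, 0, 1, 1, 2, 2, 2
  R[3]: 0, 0, 1, 2, 3, 3, 3
  R[4]: 0, 0, 1, 2, 3, 3, 4
  R[5]: 0, 1, 2, 3, 4, 4, 5
  R[6]: 0, 1, 2, 3, 4, 5, 6
  R[7]: 1, 2, 3, 4, 5, 6, 7

the unique w with this rank table is (5, 3, 4, 7, 2, 6, 1).

Rothe diagram D(w) (13 cells), 4 SE-corners (essential conditions):

[(1, 4, 0), (4, 2, 0), (4, 6, 3), (6, 1, 0)]
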